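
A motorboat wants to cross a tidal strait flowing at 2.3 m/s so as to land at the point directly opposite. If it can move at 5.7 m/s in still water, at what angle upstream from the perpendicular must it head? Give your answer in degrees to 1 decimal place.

23.8°

To cancel the current, the upstream component of the motorboat's velocity must equal the flow: 5.7 sin θ = 2.3.
sin θ = 2.3 / 5.7 = 0.4035.
θ = arcsin(0.4035) = 23.798°.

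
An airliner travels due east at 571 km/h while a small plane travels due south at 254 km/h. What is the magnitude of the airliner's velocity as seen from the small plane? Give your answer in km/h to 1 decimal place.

624.9 km/h

Taking east as x and north as y: airliner velocity = (571.000, 0.000) km/h; small plane velocity = (0.000, -254.000) km/h.
Velocity of airliner relative to small plane = (571.000, 0.000) − (0.000, -254.000) = (571.000, 254.000) km/h.
Magnitude = |(571.000, 254.000)| = 624.946 km/h.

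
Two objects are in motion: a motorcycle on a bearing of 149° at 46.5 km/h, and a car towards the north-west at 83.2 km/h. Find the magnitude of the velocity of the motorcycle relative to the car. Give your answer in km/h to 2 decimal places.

Taking east as x and north as y: motorcycle velocity = (23.949, -39.858) km/h; car velocity = (-58.831, 58.831) km/h.
Velocity of motorcycle relative to car = (23.949, -39.858) − (-58.831, 58.831) = (82.781, -98.690) km/h.
Magnitude = |(82.781, -98.690)| = 128.811 km/h.

128.81 km/h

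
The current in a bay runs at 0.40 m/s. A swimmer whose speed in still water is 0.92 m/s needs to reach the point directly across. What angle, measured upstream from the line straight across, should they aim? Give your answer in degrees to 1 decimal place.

25.8°

To cancel the current, the upstream component of the swimmer's velocity must equal the flow: 0.92 sin θ = 0.40.
sin θ = 0.40 / 0.92 = 0.4348.
θ = arcsin(0.4348) = 25.771°.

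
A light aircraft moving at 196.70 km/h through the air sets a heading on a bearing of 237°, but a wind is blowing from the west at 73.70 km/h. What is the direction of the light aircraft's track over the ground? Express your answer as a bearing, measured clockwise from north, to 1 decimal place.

220.4°

Taking east as x and north as y: velocity relative to the air = (-164.967, -107.130) km/h; the air relative to ground = (73.700, 0.000) km/h.
Velocity relative to ground = (-164.967, -107.130) + (73.700, 0.000) = (-91.267, -107.130) km/h.
Bearing = atan2(-91.27, -107.13) = 220.43° clockwise from north.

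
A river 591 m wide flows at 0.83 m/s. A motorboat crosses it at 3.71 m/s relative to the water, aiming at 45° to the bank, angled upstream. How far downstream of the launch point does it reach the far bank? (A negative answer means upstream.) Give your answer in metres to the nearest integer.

Perpendicular speed = 2.623 m/s; crossing time = 591 / 2.623 = 225.283 s.
Net downstream speed = -1.793 m/s.
Drift = -1.793 × 225.283 = -404.015 m (upstream).

-404 m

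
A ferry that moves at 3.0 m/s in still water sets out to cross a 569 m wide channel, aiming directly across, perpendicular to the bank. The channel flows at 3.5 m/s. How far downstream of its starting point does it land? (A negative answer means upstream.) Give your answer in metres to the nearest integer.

664 m

Perpendicular speed = 3.000 m/s; crossing time = 569 / 3.000 = 189.667 s.
Net downstream speed = 3.500 m/s.
Drift = 3.500 × 189.667 = 663.833 m (downstream).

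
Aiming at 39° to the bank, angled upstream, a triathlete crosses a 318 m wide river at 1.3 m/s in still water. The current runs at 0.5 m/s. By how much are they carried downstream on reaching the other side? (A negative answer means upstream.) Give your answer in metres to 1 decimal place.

-198.3 m

Perpendicular speed = 0.818 m/s; crossing time = 318 / 0.818 = 388.698 s.
Net downstream speed = -0.510 m/s.
Drift = -0.510 × 388.698 = -198.348 m (upstream).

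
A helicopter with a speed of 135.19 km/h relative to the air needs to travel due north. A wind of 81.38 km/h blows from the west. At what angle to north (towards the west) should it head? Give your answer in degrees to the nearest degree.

37°

The wind pushes perpendicular to the desired track; the heading must have a component into the wind equal to 81.38 km/h: 135.19 sin θ = 81.38.
sin θ = 0.6020, so θ = 37.011°.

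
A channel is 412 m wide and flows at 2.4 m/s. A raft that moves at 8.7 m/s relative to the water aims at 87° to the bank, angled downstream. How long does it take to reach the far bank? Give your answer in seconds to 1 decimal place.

47.4 s

The component of the raft's velocity perpendicular to the bank is 8.7 × sin 87° = 8.688 m/s.
The current is parallel to the bank, so it does not affect the crossing time.
Time = 412 / 8.688 = 47.421 s.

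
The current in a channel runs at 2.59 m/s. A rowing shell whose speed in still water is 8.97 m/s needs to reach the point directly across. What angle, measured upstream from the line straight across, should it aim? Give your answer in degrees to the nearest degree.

To cancel the current, the upstream component of the rowing shell's velocity must equal the flow: 8.97 sin θ = 2.59.
sin θ = 2.59 / 8.97 = 0.2887.
θ = arcsin(0.2887) = 16.783°.

17°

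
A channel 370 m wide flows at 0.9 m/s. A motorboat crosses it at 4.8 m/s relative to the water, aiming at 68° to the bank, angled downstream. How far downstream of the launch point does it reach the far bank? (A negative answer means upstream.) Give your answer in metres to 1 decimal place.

224.3 m

Perpendicular speed = 4.450 m/s; crossing time = 370 / 4.450 = 83.137 s.
Net downstream speed = 2.698 m/s.
Drift = 2.698 × 83.137 = 224.313 m (downstream).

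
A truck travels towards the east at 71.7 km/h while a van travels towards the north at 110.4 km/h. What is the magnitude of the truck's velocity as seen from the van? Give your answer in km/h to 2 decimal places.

131.64 km/h

Taking east as x and north as y: truck velocity = (71.700, 0.000) km/h; van velocity = (0.000, 110.400) km/h.
Velocity of truck relative to van = (71.700, 0.000) − (0.000, 110.400) = (71.700, -110.400) km/h.
Magnitude = |(71.700, -110.400)| = 131.640 km/h.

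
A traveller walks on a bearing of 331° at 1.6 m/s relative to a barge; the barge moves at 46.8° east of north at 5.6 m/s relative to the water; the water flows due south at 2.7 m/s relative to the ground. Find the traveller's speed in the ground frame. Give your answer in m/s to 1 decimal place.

4.2 m/s

In east/north components (m/s): traveller relative to barge = (-0.776, 1.399); barge relative to water = (4.082, 3.833); water relative to ground = (0.000, -2.700).
Sum = (3.307, 2.533) m/s.
Speed = |(3.307, 2.533)| = 4.165 m/s.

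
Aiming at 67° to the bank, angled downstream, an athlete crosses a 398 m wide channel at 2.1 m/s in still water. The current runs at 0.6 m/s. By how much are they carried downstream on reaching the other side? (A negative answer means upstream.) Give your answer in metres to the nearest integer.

Perpendicular speed = 1.933 m/s; crossing time = 398 / 1.933 = 205.891 s.
Net downstream speed = 1.421 m/s.
Drift = 1.421 × 205.891 = 292.476 m (downstream).

292 m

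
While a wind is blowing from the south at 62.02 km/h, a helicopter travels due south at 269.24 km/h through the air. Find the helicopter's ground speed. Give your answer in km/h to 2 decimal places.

207.22 km/h

Taking east as x and north as y: velocity relative to the air = (0.000, -269.240) km/h; the air relative to ground = (0.000, 62.020) km/h.
Velocity relative to ground = (0.000, -269.240) + (0.000, 62.020) = (0.000, -207.220) km/h.
Speed = |(0.000, -207.220)| = 207.220 km/h.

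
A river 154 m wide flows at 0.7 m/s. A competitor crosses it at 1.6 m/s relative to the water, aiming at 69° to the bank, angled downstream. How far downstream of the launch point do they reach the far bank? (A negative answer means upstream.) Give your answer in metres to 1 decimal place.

Perpendicular speed = 1.494 m/s; crossing time = 154 / 1.494 = 103.098 s.
Net downstream speed = 1.273 m/s.
Drift = 1.273 × 103.098 = 131.283 m (downstream).

131.3 m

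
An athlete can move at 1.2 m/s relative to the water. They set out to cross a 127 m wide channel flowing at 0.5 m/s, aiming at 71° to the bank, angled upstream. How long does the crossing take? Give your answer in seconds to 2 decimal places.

111.93 s

The component of the athlete's velocity perpendicular to the bank is 1.2 × sin 71° = 1.135 m/s.
Only the cross-stream component determines the crossing time; the current contributes nothing perpendicular to the bank.
Time = 127 / 1.135 = 111.932 s.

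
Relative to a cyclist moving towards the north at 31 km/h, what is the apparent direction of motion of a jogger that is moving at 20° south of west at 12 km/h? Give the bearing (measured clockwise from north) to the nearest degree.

198°

Taking east as x and north as y: jogger velocity = (-11.276, -4.104) km/h; cyclist velocity = (0.000, 31.000) km/h.
Velocity of jogger relative to cyclist = (-11.276, -4.104) − (0.000, 31.000) = (-11.276, -35.104) km/h.
Bearing = atan2(-11.28, -35.10) = 197.81° clockwise from north.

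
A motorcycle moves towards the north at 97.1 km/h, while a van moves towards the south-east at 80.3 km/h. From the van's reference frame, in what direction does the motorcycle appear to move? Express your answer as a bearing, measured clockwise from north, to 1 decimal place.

Taking east as x and north as y: motorcycle velocity = (0.000, 97.100) km/h; van velocity = (56.781, -56.781) km/h.
Velocity of motorcycle relative to van = (0.000, 97.100) − (56.781, -56.781) = (-56.781, 153.881) km/h.
Bearing = atan2(-56.78, 153.88) = 339.75° clockwise from north.

339.7°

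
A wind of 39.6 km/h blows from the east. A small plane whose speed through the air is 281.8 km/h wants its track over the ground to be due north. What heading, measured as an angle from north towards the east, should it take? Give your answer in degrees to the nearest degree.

The wind pushes perpendicular to the desired track; the heading must have a component into the wind equal to 39.6 km/h: 281.8 sin θ = 39.6.
sin θ = 0.1405, so θ = 8.078°.

8°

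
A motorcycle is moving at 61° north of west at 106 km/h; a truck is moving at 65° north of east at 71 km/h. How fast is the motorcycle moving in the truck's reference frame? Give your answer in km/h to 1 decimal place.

86.2 km/h

Taking east as x and north as y: motorcycle velocity = (-51.390, 92.710) km/h; truck velocity = (30.006, 64.348) km/h.
Velocity of motorcycle relative to truck = (-51.390, 92.710) − (30.006, 64.348) = (-81.396, 28.362) km/h.
Magnitude = |(-81.396, 28.362)| = 86.195 km/h.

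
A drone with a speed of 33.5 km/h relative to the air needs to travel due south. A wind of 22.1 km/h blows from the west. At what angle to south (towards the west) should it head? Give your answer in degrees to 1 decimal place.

41.3°

The wind pushes perpendicular to the desired track; the heading must have a component into the wind equal to 22.1 km/h: 33.5 sin θ = 22.1.
sin θ = 0.6597, so θ = 41.277°.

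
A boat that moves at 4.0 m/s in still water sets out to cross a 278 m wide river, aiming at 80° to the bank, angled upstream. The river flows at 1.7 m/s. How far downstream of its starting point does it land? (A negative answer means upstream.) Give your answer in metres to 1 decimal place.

Perpendicular speed = 3.939 m/s; crossing time = 278 / 3.939 = 70.572 s.
Net downstream speed = 1.005 m/s.
Drift = 1.005 × 70.572 = 70.954 m (downstream).

71.0 m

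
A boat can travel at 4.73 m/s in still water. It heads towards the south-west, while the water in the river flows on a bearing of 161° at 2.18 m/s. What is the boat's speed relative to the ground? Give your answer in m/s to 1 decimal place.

Taking east as x and north as y: velocity relative to the water = (-3.345, -3.345) m/s; the water relative to ground = (0.710, -2.061) m/s.
Velocity relative to ground = (-3.345, -3.345) + (0.710, -2.061) = (-2.635, -5.406) m/s.
Speed = |(-2.635, -5.406)| = 6.014 m/s.

6.0 m/s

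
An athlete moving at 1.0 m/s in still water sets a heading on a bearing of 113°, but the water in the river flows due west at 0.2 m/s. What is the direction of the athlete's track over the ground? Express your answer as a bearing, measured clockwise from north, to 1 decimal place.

Taking east as x and north as y: velocity relative to the water = (0.921, -0.391) m/s; the water relative to ground = (-0.200, 0.000) m/s.
Velocity relative to ground = (0.921, -0.391) + (-0.200, 0.000) = (0.721, -0.391) m/s.
Bearing = atan2(0.72, -0.39) = 118.47° clockwise from north.

118.5°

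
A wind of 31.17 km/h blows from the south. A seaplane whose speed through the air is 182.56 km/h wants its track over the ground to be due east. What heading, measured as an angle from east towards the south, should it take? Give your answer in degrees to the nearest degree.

10°

The wind pushes perpendicular to the desired track; the heading must have a component into the wind equal to 31.17 km/h: 182.56 sin θ = 31.17.
sin θ = 0.1707, so θ = 9.831°.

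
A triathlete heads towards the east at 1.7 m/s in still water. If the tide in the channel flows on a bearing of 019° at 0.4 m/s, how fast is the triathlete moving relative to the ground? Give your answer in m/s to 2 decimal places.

1.87 m/s

Taking east as x and north as y: velocity relative to the water = (1.700, 0.000) m/s; the water relative to ground = (0.130, 0.378) m/s.
Velocity relative to ground = (1.700, 0.000) + (0.130, 0.378) = (1.830, 0.378) m/s.
Speed = |(1.830, 0.378)| = 1.869 m/s.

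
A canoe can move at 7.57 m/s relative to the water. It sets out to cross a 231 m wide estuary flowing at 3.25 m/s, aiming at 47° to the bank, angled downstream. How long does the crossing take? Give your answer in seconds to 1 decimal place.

41.7 s

The component of the canoe's velocity perpendicular to the bank is 7.57 × sin 47° = 5.536 m/s.
The current is parallel to the bank, so it does not affect the crossing time.
Time = 231 / 5.536 = 41.724 s.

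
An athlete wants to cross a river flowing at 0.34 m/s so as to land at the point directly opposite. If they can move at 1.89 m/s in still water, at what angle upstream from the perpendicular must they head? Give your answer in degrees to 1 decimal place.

10.4°

To cancel the current, the upstream component of the athlete's velocity must equal the flow: 1.89 sin θ = 0.34.
sin θ = 0.34 / 1.89 = 0.1799.
θ = arcsin(0.1799) = 10.364°.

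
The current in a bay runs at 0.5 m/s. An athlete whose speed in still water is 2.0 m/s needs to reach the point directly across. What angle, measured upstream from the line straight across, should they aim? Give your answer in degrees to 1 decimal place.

To cancel the current, the upstream component of the athlete's velocity must equal the flow: 2.0 sin θ = 0.5.
sin θ = 0.5 / 2.0 = 0.2500.
θ = arcsin(0.2500) = 14.478°.

14.5°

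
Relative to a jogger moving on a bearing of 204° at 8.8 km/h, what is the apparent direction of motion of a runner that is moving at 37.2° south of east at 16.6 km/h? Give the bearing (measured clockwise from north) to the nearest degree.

097°

Taking east as x and north as y: runner velocity = (13.222, -10.036) km/h; jogger velocity = (-3.579, -8.039) km/h.
Velocity of runner relative to jogger = (13.222, -10.036) − (-3.579, -8.039) = (16.802, -1.997) km/h.
Bearing = atan2(16.80, -2.00) = 96.78° clockwise from north.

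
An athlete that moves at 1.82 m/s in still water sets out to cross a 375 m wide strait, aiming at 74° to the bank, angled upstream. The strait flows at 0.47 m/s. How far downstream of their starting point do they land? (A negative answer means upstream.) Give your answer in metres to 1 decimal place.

-6.8 m

Perpendicular speed = 1.749 m/s; crossing time = 375 / 1.749 = 214.347 s.
Net downstream speed = -0.032 m/s.
Drift = -0.032 × 214.347 = -6.786 m (upstream).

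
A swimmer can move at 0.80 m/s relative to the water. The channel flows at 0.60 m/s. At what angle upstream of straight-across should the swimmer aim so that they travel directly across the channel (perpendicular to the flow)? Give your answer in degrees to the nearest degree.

49°

To cancel the current, the upstream component of the swimmer's velocity must equal the flow: 0.80 sin θ = 0.60.
sin θ = 0.60 / 0.80 = 0.7500.
θ = arcsin(0.7500) = 48.590°.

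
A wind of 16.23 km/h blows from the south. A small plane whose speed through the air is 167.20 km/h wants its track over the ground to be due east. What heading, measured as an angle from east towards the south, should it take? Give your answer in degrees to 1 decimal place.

The wind pushes perpendicular to the desired track; the heading must have a component into the wind equal to 16.23 km/h: 167.20 sin θ = 16.23.
sin θ = 0.0971, so θ = 5.570°.

5.6°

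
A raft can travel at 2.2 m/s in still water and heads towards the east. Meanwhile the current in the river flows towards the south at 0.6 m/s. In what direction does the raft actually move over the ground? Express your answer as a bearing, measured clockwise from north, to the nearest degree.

Taking east as x and north as y: velocity relative to the water = (2.200, 0.000) m/s; the water relative to ground = (0.000, -0.600) m/s.
Velocity relative to ground = (2.200, 0.000) + (0.000, -0.600) = (2.200, -0.600) m/s.
Bearing = atan2(2.20, -0.60) = 105.26° clockwise from north.

105°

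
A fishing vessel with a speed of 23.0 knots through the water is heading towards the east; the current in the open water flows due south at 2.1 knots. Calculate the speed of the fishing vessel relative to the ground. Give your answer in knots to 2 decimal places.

Taking east as x and north as y: velocity relative to the water = (23.000, 0.000) knots; the water relative to ground = (0.000, -2.100) knots.
Velocity relative to ground = (23.000, 0.000) + (0.000, -2.100) = (23.000, -2.100) knots.
Speed = |(23.000, -2.100)| = 23.096 knots.

23.10 knots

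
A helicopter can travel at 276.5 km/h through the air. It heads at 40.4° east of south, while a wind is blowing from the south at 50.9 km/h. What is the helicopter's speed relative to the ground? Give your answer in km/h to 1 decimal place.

Taking east as x and north as y: velocity relative to the air = (179.205, -210.565) km/h; the air relative to ground = (0.000, 50.900) km/h.
Velocity relative to ground = (179.205, -210.565) + (0.000, 50.900) = (179.205, -159.665) km/h.
Speed = |(179.205, -159.665)| = 240.016 km/h.

240.0 km/h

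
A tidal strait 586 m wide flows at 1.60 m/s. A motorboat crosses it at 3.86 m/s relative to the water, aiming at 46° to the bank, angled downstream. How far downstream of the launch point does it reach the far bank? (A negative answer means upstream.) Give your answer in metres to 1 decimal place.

Perpendicular speed = 2.777 m/s; crossing time = 586 / 2.777 = 211.046 s.
Net downstream speed = 4.281 m/s.
Drift = 4.281 × 211.046 = 903.567 m (downstream).

903.6 m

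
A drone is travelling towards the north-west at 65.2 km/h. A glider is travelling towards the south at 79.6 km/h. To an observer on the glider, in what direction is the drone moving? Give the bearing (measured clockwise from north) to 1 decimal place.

Taking east as x and north as y: drone velocity = (-46.103, 46.103) km/h; glider velocity = (0.000, -79.600) km/h.
Velocity of drone relative to glider = (-46.103, 46.103) − (0.000, -79.600) = (-46.103, 125.703) km/h.
Bearing = atan2(-46.10, 125.70) = 339.86° clockwise from north.

339.9°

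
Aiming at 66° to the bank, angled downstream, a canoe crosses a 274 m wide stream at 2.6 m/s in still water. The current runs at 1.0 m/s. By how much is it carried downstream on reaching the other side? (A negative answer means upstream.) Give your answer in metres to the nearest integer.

Perpendicular speed = 2.375 m/s; crossing time = 274 / 2.375 = 115.358 s.
Net downstream speed = 2.058 m/s.
Drift = 2.058 × 115.358 = 237.350 m (downstream).

237 m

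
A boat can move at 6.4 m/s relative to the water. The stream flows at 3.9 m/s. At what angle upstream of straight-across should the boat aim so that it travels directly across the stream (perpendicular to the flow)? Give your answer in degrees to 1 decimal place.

37.5°

To cancel the current, the upstream component of the boat's velocity must equal the flow: 6.4 sin θ = 3.9.
sin θ = 3.9 / 6.4 = 0.6094.
θ = arcsin(0.6094) = 37.544°.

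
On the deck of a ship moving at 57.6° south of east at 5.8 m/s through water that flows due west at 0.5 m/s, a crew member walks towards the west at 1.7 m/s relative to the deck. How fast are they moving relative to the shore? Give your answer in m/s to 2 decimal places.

4.98 m/s

In east/north components (m/s): crew member relative to ship = (-1.700, 0.000); ship relative to water = (3.108, -4.897); water relative to ground = (-0.500, 0.000).
Sum = (0.908, -4.897) m/s.
Speed = |(0.908, -4.897)| = 4.981 m/s.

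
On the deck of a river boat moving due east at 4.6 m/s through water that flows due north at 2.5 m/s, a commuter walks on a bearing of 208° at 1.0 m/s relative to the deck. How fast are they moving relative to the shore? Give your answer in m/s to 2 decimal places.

4.44 m/s

In east/north components (m/s): commuter relative to river boat = (-0.469, -0.883); river boat relative to water = (4.600, 0.000); water relative to ground = (0.000, 2.500).
Sum = (4.131, 1.617) m/s.
Speed = |(4.131, 1.617)| = 4.436 m/s.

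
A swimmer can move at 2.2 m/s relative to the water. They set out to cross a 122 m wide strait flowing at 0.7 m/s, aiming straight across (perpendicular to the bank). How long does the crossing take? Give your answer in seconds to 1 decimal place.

55.5 s

The component of the swimmer's velocity perpendicular to the bank is 2.2 m/s.
The flow acts along the bank and has no component across it.
Time = 122 / 2.200 = 55.455 s.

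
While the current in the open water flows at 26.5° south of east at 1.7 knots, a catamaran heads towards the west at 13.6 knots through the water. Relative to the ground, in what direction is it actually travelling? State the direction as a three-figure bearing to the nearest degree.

Taking east as x and north as y: velocity relative to the water = (-13.600, 0.000) knots; the water relative to ground = (1.521, -0.759) knots.
Velocity relative to ground = (-13.600, 0.000) + (1.521, -0.759) = (-12.079, -0.759) knots.
Bearing = atan2(-12.08, -0.76) = 266.41° clockwise from north.

266°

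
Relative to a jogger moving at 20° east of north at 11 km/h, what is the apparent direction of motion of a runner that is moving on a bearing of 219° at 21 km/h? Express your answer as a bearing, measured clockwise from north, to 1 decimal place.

Taking east as x and north as y: runner velocity = (-13.216, -16.320) km/h; jogger velocity = (3.762, 10.337) km/h.
Velocity of runner relative to jogger = (-13.216, -16.320) − (3.762, 10.337) = (-16.978, -26.657) km/h.
Bearing = atan2(-16.98, -26.66) = 212.49° clockwise from north.

212.5°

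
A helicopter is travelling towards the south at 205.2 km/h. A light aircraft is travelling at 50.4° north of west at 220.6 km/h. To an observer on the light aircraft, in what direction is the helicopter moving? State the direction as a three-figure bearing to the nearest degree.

159°

Taking east as x and north as y: helicopter velocity = (0.000, -205.200) km/h; light aircraft velocity = (-140.616, 169.975) km/h.
Velocity of helicopter relative to light aircraft = (0.000, -205.200) − (-140.616, 169.975) = (140.616, -375.175) km/h.
Bearing = atan2(140.62, -375.18) = 159.45° clockwise from north.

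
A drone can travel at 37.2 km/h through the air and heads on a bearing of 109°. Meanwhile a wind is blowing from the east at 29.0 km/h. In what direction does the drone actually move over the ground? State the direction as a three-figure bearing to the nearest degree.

153°

Taking east as x and north as y: velocity relative to the air = (35.173, -12.111) km/h; the air relative to ground = (-29.000, 0.000) km/h.
Velocity relative to ground = (35.173, -12.111) + (-29.000, 0.000) = (6.173, -12.111) km/h.
Bearing = atan2(6.17, -12.11) = 152.99° clockwise from north.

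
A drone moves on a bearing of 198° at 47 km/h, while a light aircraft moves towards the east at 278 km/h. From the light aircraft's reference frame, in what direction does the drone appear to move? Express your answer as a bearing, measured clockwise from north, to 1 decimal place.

Taking east as x and north as y: drone velocity = (-14.524, -44.700) km/h; light aircraft velocity = (278.000, 0.000) km/h.
Velocity of drone relative to light aircraft = (-14.524, -44.700) − (278.000, 0.000) = (-292.524, -44.700) km/h.
Bearing = atan2(-292.52, -44.70) = 261.31° clockwise from north.

261.3°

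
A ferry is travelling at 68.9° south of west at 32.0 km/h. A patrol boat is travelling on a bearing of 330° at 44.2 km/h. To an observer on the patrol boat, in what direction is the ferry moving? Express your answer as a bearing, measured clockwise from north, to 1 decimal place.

Taking east as x and north as y: ferry velocity = (-11.520, -29.855) km/h; patrol boat velocity = (-22.100, 38.278) km/h.
Velocity of ferry relative to patrol boat = (-11.520, -29.855) − (-22.100, 38.278) = (10.580, -68.133) km/h.
Bearing = atan2(10.58, -68.13) = 171.17° clockwise from north.

171.2°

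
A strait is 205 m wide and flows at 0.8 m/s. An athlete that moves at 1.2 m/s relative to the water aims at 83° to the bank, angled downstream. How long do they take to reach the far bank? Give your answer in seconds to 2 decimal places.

172.12 s

The component of the athlete's velocity perpendicular to the bank is 1.2 × sin 83° = 1.191 m/s.
The flow acts along the bank and has no component across it.
Time = 205 / 1.191 = 172.116 s.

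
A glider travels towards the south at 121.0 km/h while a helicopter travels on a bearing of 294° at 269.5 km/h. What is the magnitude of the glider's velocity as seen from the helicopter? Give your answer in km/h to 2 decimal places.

Taking east as x and north as y: glider velocity = (0.000, -121.000) km/h; helicopter velocity = (-246.201, 109.616) km/h.
Velocity of glider relative to helicopter = (0.000, -121.000) − (-246.201, 109.616) = (246.201, -230.616) km/h.
Magnitude = |(246.201, -230.616)| = 337.340 km/h.

337.34 km/h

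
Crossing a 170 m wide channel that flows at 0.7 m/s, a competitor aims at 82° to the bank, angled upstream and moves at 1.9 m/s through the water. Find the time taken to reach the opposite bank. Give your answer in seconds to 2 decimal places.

The component of the competitor's velocity perpendicular to the bank is 1.9 × sin 82° = 1.882 m/s.
The current is parallel to the bank, so it does not affect the crossing time.
Time = 170 / 1.882 = 90.353 s.

90.35 s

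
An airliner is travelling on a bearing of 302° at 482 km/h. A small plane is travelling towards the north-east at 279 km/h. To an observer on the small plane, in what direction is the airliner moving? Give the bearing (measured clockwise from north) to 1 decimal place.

275.5°

Taking east as x and north as y: airliner velocity = (-408.759, 255.421) km/h; small plane velocity = (197.283, 197.283) km/h.
Velocity of airliner relative to small plane = (-408.759, 255.421) − (197.283, 197.283) = (-606.042, 58.138) km/h.
Bearing = atan2(-606.04, 58.14) = 275.48° clockwise from north.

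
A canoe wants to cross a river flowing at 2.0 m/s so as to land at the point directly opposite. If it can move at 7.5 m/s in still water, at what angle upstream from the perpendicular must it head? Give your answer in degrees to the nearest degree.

15°

To cancel the current, the upstream component of the canoe's velocity must equal the flow: 7.5 sin θ = 2.0.
sin θ = 2.0 / 7.5 = 0.2667.
θ = arcsin(0.2667) = 15.466°.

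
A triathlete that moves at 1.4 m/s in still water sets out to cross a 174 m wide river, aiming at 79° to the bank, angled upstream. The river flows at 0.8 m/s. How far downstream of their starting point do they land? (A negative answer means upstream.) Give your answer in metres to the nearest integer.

Perpendicular speed = 1.374 m/s; crossing time = 174 / 1.374 = 126.612 s.
Net downstream speed = 0.533 m/s.
Drift = 0.533 × 126.612 = 67.467 m (downstream).

67 m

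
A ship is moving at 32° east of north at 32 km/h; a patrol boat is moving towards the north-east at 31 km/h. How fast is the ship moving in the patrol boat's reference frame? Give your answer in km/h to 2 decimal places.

7.20 km/h

Taking east as x and north as y: ship velocity = (16.957, 27.138) km/h; patrol boat velocity = (21.920, 21.920) km/h.
Velocity of ship relative to patrol boat = (16.957, 27.138) − (21.920, 21.920) = (-4.963, 5.217) km/h.
Magnitude = |(-4.963, 5.217)| = 7.201 km/h.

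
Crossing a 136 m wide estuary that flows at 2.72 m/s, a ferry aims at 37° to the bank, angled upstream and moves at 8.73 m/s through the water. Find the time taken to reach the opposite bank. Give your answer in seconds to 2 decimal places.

25.89 s

The component of the ferry's velocity perpendicular to the bank is 8.73 × sin 37° = 5.254 m/s.
The current is parallel to the bank, so it does not affect the crossing time.
Time = 136 / 5.254 = 25.886 s.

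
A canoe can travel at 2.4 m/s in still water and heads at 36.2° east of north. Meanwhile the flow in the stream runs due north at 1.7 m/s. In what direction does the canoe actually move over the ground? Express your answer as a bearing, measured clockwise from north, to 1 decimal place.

Taking east as x and north as y: velocity relative to the water = (1.417, 1.937) m/s; the water relative to ground = (0.000, 1.700) m/s.
Velocity relative to ground = (1.417, 1.937) + (0.000, 1.700) = (1.417, 3.637) m/s.
Bearing = atan2(1.42, 3.64) = 21.29° clockwise from north.

021.3°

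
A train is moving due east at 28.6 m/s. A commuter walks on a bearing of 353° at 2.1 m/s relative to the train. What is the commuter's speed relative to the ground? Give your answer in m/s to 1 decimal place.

Taking east as x and north as y: train velocity = (28.600, 0.000) m/s; commuter velocity relative to train = (-0.256, 2.084) m/s.
Velocity relative to ground = (28.600, 0.000) + (-0.256, 2.084) = (28.344, 2.084) m/s.
Speed = |(28.344, 2.084)| = 28.421 m/s.

28.4 m/s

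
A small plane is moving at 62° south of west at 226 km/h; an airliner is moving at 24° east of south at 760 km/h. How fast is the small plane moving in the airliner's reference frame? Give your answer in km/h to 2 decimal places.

Taking east as x and north as y: small plane velocity = (-106.101, -199.546) km/h; airliner velocity = (309.120, -694.295) km/h.
Velocity of small plane relative to airliner = (-106.101, -199.546) − (309.120, -694.295) = (-415.220, 494.748) km/h.
Magnitude = |(-415.220, 494.748)| = 645.898 km/h.

645.90 km/h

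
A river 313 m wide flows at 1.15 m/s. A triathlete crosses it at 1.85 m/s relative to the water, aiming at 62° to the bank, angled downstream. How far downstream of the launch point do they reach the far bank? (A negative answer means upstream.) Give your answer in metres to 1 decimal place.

386.8 m

Perpendicular speed = 1.633 m/s; crossing time = 313 / 1.633 = 191.619 s.
Net downstream speed = 2.019 m/s.
Drift = 2.019 × 191.619 = 386.786 m (downstream).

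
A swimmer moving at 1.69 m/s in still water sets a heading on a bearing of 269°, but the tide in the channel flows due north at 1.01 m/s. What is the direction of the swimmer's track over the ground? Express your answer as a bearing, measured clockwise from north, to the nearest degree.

Taking east as x and north as y: velocity relative to the water = (-1.690, -0.029) m/s; the water relative to ground = (0.000, 1.010) m/s.
Velocity relative to ground = (-1.690, -0.029) + (0.000, 1.010) = (-1.690, 0.981) m/s.
Bearing = atan2(-1.69, 0.98) = 300.13° clockwise from north.

300°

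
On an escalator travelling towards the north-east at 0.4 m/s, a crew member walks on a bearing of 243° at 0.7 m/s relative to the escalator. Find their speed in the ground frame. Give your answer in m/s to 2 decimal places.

0.34 m/s

Taking east as x and north as y: escalator velocity = (0.283, 0.283) m/s; crew member velocity relative to escalator = (-0.624, -0.318) m/s.
Velocity relative to ground = (0.283, 0.283) + (-0.624, -0.318) = (-0.341, -0.035) m/s.
Speed = |(-0.341, -0.035)| = 0.343 m/s.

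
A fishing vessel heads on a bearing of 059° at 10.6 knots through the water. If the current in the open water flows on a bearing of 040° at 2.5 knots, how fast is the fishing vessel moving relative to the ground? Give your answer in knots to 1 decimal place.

13.0 knots

Taking east as x and north as y: velocity relative to the water = (9.086, 5.459) knots; the water relative to ground = (1.607, 1.915) knots.
Velocity relative to ground = (9.086, 5.459) + (1.607, 1.915) = (10.693, 7.375) knots.
Speed = |(10.693, 7.375)| = 12.989 knots.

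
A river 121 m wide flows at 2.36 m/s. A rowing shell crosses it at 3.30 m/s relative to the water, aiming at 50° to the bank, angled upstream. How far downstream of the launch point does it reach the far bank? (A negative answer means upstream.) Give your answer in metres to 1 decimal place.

Perpendicular speed = 2.528 m/s; crossing time = 121 / 2.528 = 47.865 s.
Net downstream speed = 0.239 m/s.
Drift = 0.239 × 47.865 = 11.430 m (downstream).

11.4 m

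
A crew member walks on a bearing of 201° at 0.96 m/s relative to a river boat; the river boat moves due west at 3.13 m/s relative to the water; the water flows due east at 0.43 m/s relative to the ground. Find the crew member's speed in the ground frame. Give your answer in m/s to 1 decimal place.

In east/north components (m/s): crew member relative to river boat = (-0.344, -0.896); river boat relative to water = (-3.130, 0.000); water relative to ground = (0.430, 0.000).
Sum = (-3.044, -0.896) m/s.
Speed = |(-3.044, -0.896)| = 3.173 m/s.

3.2 m/s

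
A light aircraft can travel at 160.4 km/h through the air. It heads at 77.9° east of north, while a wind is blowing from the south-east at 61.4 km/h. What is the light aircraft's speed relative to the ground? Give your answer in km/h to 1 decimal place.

137.1 km/h

Taking east as x and north as y: velocity relative to the air = (156.836, 33.623) km/h; the air relative to ground = (-43.416, 43.416) km/h.
Velocity relative to ground = (156.836, 33.623) + (-43.416, 43.416) = (113.420, 77.039) km/h.
Speed = |(113.420, 77.039)| = 137.110 km/h.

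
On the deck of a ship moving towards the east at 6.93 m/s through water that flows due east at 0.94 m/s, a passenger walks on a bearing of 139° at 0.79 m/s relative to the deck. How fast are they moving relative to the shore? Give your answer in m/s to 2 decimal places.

In east/north components (m/s): passenger relative to ship = (0.518, -0.596); ship relative to water = (6.930, 0.000); water relative to ground = (0.940, 0.000).
Sum = (8.388, -0.596) m/s.
Speed = |(8.388, -0.596)| = 8.409 m/s.

8.41 m/s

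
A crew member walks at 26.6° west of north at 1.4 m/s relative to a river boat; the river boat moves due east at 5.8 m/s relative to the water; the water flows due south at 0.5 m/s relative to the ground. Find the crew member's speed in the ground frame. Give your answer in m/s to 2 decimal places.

5.23 m/s

In east/north components (m/s): crew member relative to river boat = (-0.627, 1.252); river boat relative to water = (5.800, 0.000); water relative to ground = (0.000, -0.500).
Sum = (5.173, 0.752) m/s.
Speed = |(5.173, 0.752)| = 5.227 m/s.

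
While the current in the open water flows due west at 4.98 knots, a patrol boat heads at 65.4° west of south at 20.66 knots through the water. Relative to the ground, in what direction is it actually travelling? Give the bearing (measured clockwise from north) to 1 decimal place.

250.1°

Taking east as x and north as y: velocity relative to the water = (-18.785, -8.600) knots; the water relative to ground = (-4.980, 0.000) knots.
Velocity relative to ground = (-18.785, -8.600) + (-4.980, 0.000) = (-23.765, -8.600) knots.
Bearing = atan2(-23.76, -8.60) = 250.11° clockwise from north.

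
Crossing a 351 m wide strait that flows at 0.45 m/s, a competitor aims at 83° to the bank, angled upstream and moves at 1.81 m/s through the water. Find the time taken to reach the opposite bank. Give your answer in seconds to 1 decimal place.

The component of the competitor's velocity perpendicular to the bank is 1.81 × sin 83° = 1.797 m/s.
The current is parallel to the bank, so it does not affect the crossing time.
Time = 351 / 1.797 = 195.379 s.

195.4 s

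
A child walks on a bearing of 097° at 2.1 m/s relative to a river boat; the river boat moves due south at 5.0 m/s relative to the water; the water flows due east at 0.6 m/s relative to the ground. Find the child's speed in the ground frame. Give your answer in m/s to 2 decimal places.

5.90 m/s

In east/north components (m/s): child relative to river boat = (2.084, -0.256); river boat relative to water = (0.000, -5.000); water relative to ground = (0.600, 0.000).
Sum = (2.684, -5.256) m/s.
Speed = |(2.684, -5.256)| = 5.902 m/s.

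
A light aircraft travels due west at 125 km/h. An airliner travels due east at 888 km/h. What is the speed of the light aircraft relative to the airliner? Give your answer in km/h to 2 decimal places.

1013.00 km/h

Taking east as x and north as y: light aircraft velocity = (-125.000, 0.000) km/h; airliner velocity = (888.000, 0.000) km/h.
Velocity of light aircraft relative to airliner = (-125.000, 0.000) − (888.000, 0.000) = (-1013.000, 0.000) km/h.
Magnitude = |(-1013.000, 0.000)| = 1013.000 km/h.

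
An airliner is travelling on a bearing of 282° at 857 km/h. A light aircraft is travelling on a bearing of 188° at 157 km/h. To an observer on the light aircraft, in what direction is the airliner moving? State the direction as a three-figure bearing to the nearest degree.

292°

Taking east as x and north as y: airliner velocity = (-838.272, 178.180) km/h; light aircraft velocity = (-21.850, -155.472) km/h.
Velocity of airliner relative to light aircraft = (-838.272, 178.180) − (-21.850, -155.472) = (-816.422, 333.652) km/h.
Bearing = atan2(-816.42, 333.65) = 292.23° clockwise from north.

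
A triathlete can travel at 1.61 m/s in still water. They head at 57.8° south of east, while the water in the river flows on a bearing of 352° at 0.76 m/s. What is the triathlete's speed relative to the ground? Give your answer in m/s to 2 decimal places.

Taking east as x and north as y: velocity relative to the water = (0.858, -1.362) m/s; the water relative to ground = (-0.106, 0.753) m/s.
Velocity relative to ground = (0.858, -1.362) + (-0.106, 0.753) = (0.752, -0.610) m/s.
Speed = |(0.752, -0.610)| = 0.968 m/s.

0.97 m/s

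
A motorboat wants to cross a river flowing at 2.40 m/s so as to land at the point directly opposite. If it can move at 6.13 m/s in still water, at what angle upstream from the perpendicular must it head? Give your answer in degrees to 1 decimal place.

To cancel the current, the upstream component of the motorboat's velocity must equal the flow: 6.13 sin θ = 2.40.
sin θ = 2.40 / 6.13 = 0.3915.
θ = arcsin(0.3915) = 23.049°.

23.0°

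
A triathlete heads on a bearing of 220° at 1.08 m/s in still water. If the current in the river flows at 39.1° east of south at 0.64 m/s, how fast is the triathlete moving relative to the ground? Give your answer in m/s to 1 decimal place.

Taking east as x and north as y: velocity relative to the water = (-0.694, -0.827) m/s; the water relative to ground = (0.404, -0.497) m/s.
Velocity relative to ground = (-0.694, -0.827) + (0.404, -0.497) = (-0.291, -1.324) m/s.
Speed = |(-0.291, -1.324)| = 1.356 m/s.

1.4 m/s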